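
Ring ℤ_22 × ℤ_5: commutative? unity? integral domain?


Direct product ring; commutative with unity (1,1); but (1,0)·(0,1) = (0,0) gives zero divisors, so not an integral domain
Commutative: Yes
Integral domain: No
Has unity: Yes

ℤ_22 × ℤ_5: Commutative=Yes, Unity=Yes


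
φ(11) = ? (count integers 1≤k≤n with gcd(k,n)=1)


φ(n) = count of k ∈ {1,...,n} with gcd(k,n)=1
Coprimes to 11: {1, 2, 3, 4, 5, 6, 7, 8, 9, 10}
Count: 10

φ(11) = 10


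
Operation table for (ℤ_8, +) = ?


Elements: {0, 1, 2, 3, 4, 5, 6, 7}
Operation: addition mod 8
Entry (a, b) = (a + b) mod 8

Cayley table:
  | 0 | 1 | 2 | 3 | 4 | 5 | 6 | 7
0 | 0 | 1 | 2 | 3 | 4 | 5 | 6 | 7
1 | 1 | 2 | 3 | 4 | 5 | 6 | 7 | 0
2 | 2 | 3 | 4 | 5 | 6 | 7 | 0 | 1
3 | 3 | 4 | 5 | 6 | 7 | 0 | 1 | 2
4 | 4 | 5 | 6 | 7 | 0 | 1 | 2 | 3
5 | 5 | 6 | 7 | 0 | 1 | 2 | 3 | 4
6 | 6 | 7 | 0 | 1 | 2 | 3 | 4 | 5
7 | 7 | 0 | 1 | 2 | 3 | 4 | 5 | 6


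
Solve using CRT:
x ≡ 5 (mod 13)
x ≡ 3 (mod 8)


m₁ = 13, m₂ = 8, gcd = 1, so CRT applies. M = m₁·m₂ = 104
Let M₁ = M/m₁ = 8, M₂ = M/m₂ = 13
Find y₁ ≡ M₁⁻¹ (mod m₁): 8⁻¹ ≡ 5 (mod 13)
Find y₂ ≡ M₂⁻¹ (mod m₂): 13⁻¹ ≡ 5 (mod 8)
x = a₁·M₁·y₁ + a₂·M₂·y₂ = 5·8·5 + 3·13·5 = 395
Reduce mod 104: x ≡ 83
Check: 83 mod 13 = 5 ✓, 83 mod 8 = 3 ✓

x ≡ 83 (mod 104)


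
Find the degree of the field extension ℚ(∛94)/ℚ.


∛94 has minimal polynomial x³ - 94 (irreducible over ℚ since 94 is not a perfect cube)

[ℚ(∛94)/ℚ] = 3


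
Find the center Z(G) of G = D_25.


Z(G) = {g ∈ G | gx = xg for all x ∈ G}
For odd n, Z(D_n) = {e}: no nontrivial rotation commutes with all reflections

Z(D_25) = {e}


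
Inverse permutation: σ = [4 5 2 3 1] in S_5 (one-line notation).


To find σ⁻¹, swap domain and range:
σ(1) = 4 → σ⁻¹(4) = 1
σ(2) = 5 → σ⁻¹(5) = 2
σ(3) = 2 → σ⁻¹(2) = 3
σ(4) = 3 → σ⁻¹(3) = 4
σ(5) = 1 → σ⁻¹(1) = 5

σ⁻¹ = [5 3 4 1 2]


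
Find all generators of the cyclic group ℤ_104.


g generates ℤ_n iff gcd(g,n) = 1
Prime factors of 104: 2, 13
Generators are g ∈ {1,...,103} not divisible by any of these primes.
Generators: {1, 3, 5, 7, 9, 11, 15, 17, 19, 21, 23, 25, 27, 29, 31, 33, 35, 37, 41, 43, 45, 47, 49, 51, 53, 55, 57, 59, 61, 63, 67, 69, 71, 73, 75, 77, 79, 81, 83, 85, 87, 89, 93, 95, 97, 99, 101, 103}
Number of generators = φ(104) = 48

Generators of ℤ_104 = {1, 3, 5, 7, 9, 11, 15, 17, 19, 21, 23, 25, 27, 29, 31, 33, 35, 37, 41, 43, 45, 47, 49, 51, 53, 55, 57, 59, 61, 63, 67, 69, 71, 73, 75, 77, 79, 81, 83, 85, 87, 89, 93, 95, 97, 99, 101, 103}


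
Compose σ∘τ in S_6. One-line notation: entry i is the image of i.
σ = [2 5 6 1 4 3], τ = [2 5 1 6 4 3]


σ∘τ: apply τ first, then σ
1 →τ 2 →σ 5
2 →τ 5 →σ 4
3 →τ 1 →σ 2
4 →τ 6 →σ 3
5 →τ 4 →σ 1
6 →τ 3 →σ 6

σ∘τ = [5 4 2 3 1 6]


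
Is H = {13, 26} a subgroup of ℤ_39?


Subgroup test for H = {13, 26} in (ℤ_39, +):
(1) 0 ∈ H? No
(2) Closure: for all a,b ∈ H, (a+b) mod 39 ∈ H? No  [counterexample: 13 + 26 = 0 ∉ H]
(3) Inverses: for all a ∈ H, -a mod 39 ∈ H? Yes

No, H is not a subgroup of ℤ_39


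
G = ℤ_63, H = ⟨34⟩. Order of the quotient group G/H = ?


|⟨34⟩| = n / gcd(34, 63) = 63 / 1 = 63
H is normal (ℤ_63 is abelian).
|G/H| = |G| / |H| = 63 / 63 = 1

|G/H| = 1


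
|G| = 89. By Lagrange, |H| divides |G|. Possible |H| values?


Lagrange's theorem: |H| divides |G|
|G| = 89
Divisors of 89: 1, 89

Possible subgroup orders: {1, 89}


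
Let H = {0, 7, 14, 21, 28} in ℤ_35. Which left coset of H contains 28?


28 + H = {28 + h (mod 35) : h ∈ H}
28+0=28, 28+7=0, 28+14=7, 28+21=14, 28+28=21
28 + H = {0, 7, 14, 21, 28} = 0 + H

28 + H = {0, 7, 14, 21, 28}


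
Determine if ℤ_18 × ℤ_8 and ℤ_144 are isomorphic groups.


Comparing ℤ_18 × ℤ_8 and ℤ_144:
gcd(18,8) = 2 ≠ 1. Max element order in ℤ_18×ℤ_8 is lcm(18,8) = 72 < 144, so it has no element of order 144

No, ℤ_18 × ℤ_8 ≇ ℤ_144


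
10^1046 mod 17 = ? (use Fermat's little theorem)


Fermat's little theorem: if p is prime and gcd(a,p)=1, then a^(p-1) ≡ 1 (mod p)
p = 17 is prime, gcd(10,17) = 1
Reduce exponent: 1046 mod 16 = 6
So 10^1046 ≡ 10^6 (mod 17)
10^6 mod 17 = 9

10^1046 ≡ 9 (mod 17)


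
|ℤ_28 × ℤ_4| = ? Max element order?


|ℤ_28 × ℤ_4| = 28 × 4 = 112
Max element order = lcm(28,4) = 28
Cyclic? No (gcd=4)

|ℤ_28×ℤ_4| = 112, max element order = 28


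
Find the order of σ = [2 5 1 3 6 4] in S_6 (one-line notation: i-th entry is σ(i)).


Cycle decomposition: (1 2 5 6 4 3)
Cycle lengths: 6
Order = lcm(6) = 6

ord(σ) = 6


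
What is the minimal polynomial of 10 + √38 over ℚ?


Let α = 10 + √38. Then α - 10 = √38, so (α - 10)² = 38, giving α² - 20α + 62 = 0. Degree 2 and α ∉ ℚ, so this is the minimal polynomial.

Minimal polynomial: x² - 20x + 62


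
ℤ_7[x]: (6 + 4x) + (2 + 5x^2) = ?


Add coefficients mod 7:
x^0: 6 + 2 = 1 (mod 7)
x^1: 4 + 0 = 4 (mod 7)
x^2: 0 + 5 = 5 (mod 7)
Result: 1 + 4x + 5x^2

f + g = 1 + 4x + 5x^2


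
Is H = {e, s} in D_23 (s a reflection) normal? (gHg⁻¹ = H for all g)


H = {e, s} in D_23 (s a reflection)
r·s·r⁻¹ = sr⁻² ≠ s for n ≥ 3, so {e, s} is not closed under conjugation

No, not a normal subgroup


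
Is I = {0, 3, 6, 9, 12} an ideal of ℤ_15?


Check ideal conditions for I = {0, 3, 6, 9, 12} in ℤ_15:
(1) I is an additive subgroup? Yes
(2) For r ∈ ℤ_15 and a ∈ I: r·a ∈ I? Yes

Yes, I is an ideal of ℤ_15


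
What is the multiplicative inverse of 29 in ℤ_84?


Use the extended Euclidean algorithm to write 1 = 29·s + 84·t; then s mod 84 is the inverse.
Euclidean algorithm:
  29 = 0·84 + 29
  84 = 2·29 + 26
  29 = 1·26 + 3
  26 = 8·3 + 2
  3 = 1·2 + 1
  2 = 2·1 + 0
gcd(29,84) = 1
Back-substitution gives: 29·(29) + 84·(-10) = 1
So 29⁻¹ ≡ 29 ≡ 29 (mod 84)
Check: 29 × 29 = 841 ≡ 1 (mod 84) ✓

29⁻¹ ≡ 29 (mod 84)


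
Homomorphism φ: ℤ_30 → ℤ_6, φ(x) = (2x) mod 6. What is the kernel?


Kernel = preimage of identity
ker(φ) = {x ∈ ℤ_30 : 2x ≡ 0 (mod 6)}. Since 6 | 30, φ is well-defined. The kernel is the cyclic subgroup ⟨3⟩ of ℤ_30 (order 10), i.e. {0, 3, 6, 9, 12, 15, 18, 21, 24, 27}

ker(φ) = {0, 3, 6, 9, 12, 15, 18, 21, 24, 27}


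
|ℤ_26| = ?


ℤ_n has n elements.

|ℤ_26| = 26


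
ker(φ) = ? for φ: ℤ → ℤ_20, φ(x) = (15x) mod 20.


Kernel = preimage of identity
ker(φ) = {x ∈ ℤ : 15x ≡ 0 (mod 20)}. gcd(15,20) = 5, so 15x ≡ 0 (mod 20) ⟺ x ≡ 0 (mod 20/5 = 4). Hence ker(φ) = 4ℤ

ker(φ) = 4ℤ


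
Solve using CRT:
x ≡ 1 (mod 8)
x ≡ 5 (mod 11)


m₁ = 8, m₂ = 11, gcd = 1, so CRT applies. M = m₁·m₂ = 88
Let M₁ = M/m₁ = 11, M₂ = M/m₂ = 8
Find y₁ ≡ M₁⁻¹ (mod m₁): 11⁻¹ ≡ 3 (mod 8)
Find y₂ ≡ M₂⁻¹ (mod m₂): 8⁻¹ ≡ 7 (mod 11)
x = a₁·M₁·y₁ + a₂·M₂·y₂ = 1·11·3 + 5·8·7 = 313
Reduce mod 88: x ≡ 49
Check: 49 mod 8 = 1 ✓, 49 mod 11 = 5 ✓

x ≡ 49 (mod 88)


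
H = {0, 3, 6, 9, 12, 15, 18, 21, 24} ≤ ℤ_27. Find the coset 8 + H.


8 + H = {8 + h (mod 27) : h ∈ H}
8+0=8, 8+3=11, 8+6=14, 8+9=17, 8+12=20, 8+15=23, 8+18=26, 8+21=2, 8+24=5
8 + H = {2, 5, 8, 11, 14, 17, 20, 23, 26} = 2 + H

8 + H = {2, 5, 8, 11, 14, 17, 20, 23, 26}


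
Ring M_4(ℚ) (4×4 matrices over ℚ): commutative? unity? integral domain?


Matrix multiplication is non-commutative for n ≥ 2; the identity matrix I is the unity; singular matrices give zero divisors, so not an integral domain
Commutative: No
Integral domain: No
Has unity: Yes

M_4(ℚ) (4×4 matrices over ℚ): Commutative=No, Unity=Yes


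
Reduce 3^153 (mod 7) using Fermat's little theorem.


Fermat's little theorem: if p is prime and gcd(a,p)=1, then a^(p-1) ≡ 1 (mod p)
p = 7 is prime, gcd(3,7) = 1
Reduce exponent: 153 mod 6 = 3
So 3^153 ≡ 3^3 (mod 7)
3^3 mod 7 = 6

3^153 ≡ 6 (mod 7)


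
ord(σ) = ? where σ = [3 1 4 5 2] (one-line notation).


Cycle decomposition: (1 3 4 5 2)
Cycle lengths: 5
Order = lcm(5) = 5

ord(σ) = 5


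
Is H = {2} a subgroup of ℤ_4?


Subgroup test for H = {2} in (ℤ_4, +):
(1) 0 ∈ H? No
(2) Closure: for all a,b ∈ H, (a+b) mod 4 ∈ H? No  [counterexample: 2 + 2 = 0 ∉ H]
(3) Inverses: for all a ∈ H, -a mod 4 ∈ H? Yes

No, H is not a subgroup of ℤ_4


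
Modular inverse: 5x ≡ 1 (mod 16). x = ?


Use the extended Euclidean algorithm to write 1 = 5·s + 16·t; then s mod 16 is the inverse.
Euclidean algorithm:
  5 = 0·16 + 5
  16 = 3·5 + 1
  5 = 5·1 + 0
gcd(5,16) = 1
Back-substitution gives: 5·(-3) + 16·(1) = 1
So 5⁻¹ ≡ -3 ≡ 13 (mod 16)
Check: 5 × 13 = 65 ≡ 1 (mod 16) ✓

5⁻¹ ≡ 13 (mod 16)


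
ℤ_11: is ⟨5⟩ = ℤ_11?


g generates ℤ_n iff gcd(g, n) = 1
gcd(5, 11) = 1
Since gcd = 1, 5 is a generator.

Yes, 5 generates ℤ_11


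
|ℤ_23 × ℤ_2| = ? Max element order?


|ℤ_23 × ℤ_2| = 23 × 2 = 46
Max element order = lcm(23,2) = 46
Cyclic? Yes (gcd=1)

|ℤ_23×ℤ_2| = 46, max element order = 46


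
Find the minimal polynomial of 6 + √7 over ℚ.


Let α = 6 + √7. Then α - 6 = √7, so (α - 6)² = 7, giving α² - 12α + 29 = 0. Degree 2 and α ∉ ℚ, so this is the minimal polynomial.

Minimal polynomial: x² - 12x + 29


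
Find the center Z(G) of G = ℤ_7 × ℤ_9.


Z(G) = {g ∈ G | gx = xg for all x ∈ G}
Direct product of abelian groups is abelian, so Z(G) = G

Z(ℤ_7 × ℤ_9) = ℤ_7 × ℤ_9


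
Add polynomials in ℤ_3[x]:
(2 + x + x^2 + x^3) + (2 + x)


Add coefficients mod 3:
x^0: 2 + 2 = 1 (mod 3)
x^1: 1 + 1 = 2 (mod 3)
x^2: 1 + 0 = 1 (mod 3)
x^3: 1 + 0 = 1 (mod 3)
Result: 1 + 2x + x^2 + x^3

f + g = 1 + 2x + x^2 + x^3


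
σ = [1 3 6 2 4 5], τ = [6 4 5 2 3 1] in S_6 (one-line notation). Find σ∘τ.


σ∘τ: apply τ first, then σ
1 →τ 6 →σ 5
2 →τ 4 →σ 2
3 →τ 5 →σ 4
4 →τ 2 →σ 3
5 →τ 3 →σ 6
6 →τ 1 →σ 1

σ∘τ = [5 2 4 3 6 1]


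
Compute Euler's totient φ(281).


Factor n: 281 = 281
φ(n) = n · ∏(1 - 1/p) over distinct primes p | n
φ(281) = 281 · (1 - 1/281) = 280

φ(281) = 280


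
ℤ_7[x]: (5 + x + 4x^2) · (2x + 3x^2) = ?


Expand and collect like terms; reduce coefficients mod 7:
x^0: 5·0 = 0 ≡ 0 (mod 7)
x^1: 5·2 + 1·0 = 10 ≡ 3 (mod 7)
x^2: 5·3 + 1·2 + 4·0 = 17 ≡ 3 (mod 7)
x^3: 1·3 + 4·2 = 11 ≡ 4 (mod 7)
x^4: 4·3 = 12 ≡ 5 (mod 7)
Result: 3x + 3x^2 + 4x^3 + 5x^4

f · g = 3x + 3x^2 + 4x^3 + 5x^4


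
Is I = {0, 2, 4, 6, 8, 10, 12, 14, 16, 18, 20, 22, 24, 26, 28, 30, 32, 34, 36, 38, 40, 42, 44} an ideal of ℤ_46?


Check ideal conditions for I = {0, 2, 4, 6, 8, 10, 12, 14, 16, 18, 20, 22, 24, 26, 28, 30, 32, 34, 36, 38, 40, 42, 44} in ℤ_46:
(1) I is an additive subgroup? Yes
(2) For r ∈ ℤ_46 and a ∈ I: r·a ∈ I? Yes

Yes, I is an ideal of ℤ_46


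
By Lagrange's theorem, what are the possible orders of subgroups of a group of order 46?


Lagrange's theorem: |H| divides |G|
|G| = 46
Divisors of 46: 1, 2, 23, 46

Possible subgroup orders: {1, 2, 23, 46}


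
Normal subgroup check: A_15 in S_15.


H = A_15 in S_15
A_15 has index 2 in S_15, and every subgroup of index 2 is normal

Yes, normal subgroup


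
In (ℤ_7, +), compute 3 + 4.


Operation: addition mod 7
3 + 4 = (a + b) mod 7 with a = 3, b = 4

3 + 4 = 0


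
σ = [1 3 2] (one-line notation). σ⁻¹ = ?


To find σ⁻¹, swap domain and range:
σ(1) = 1 → σ⁻¹(1) = 1
σ(2) = 3 → σ⁻¹(3) = 2
σ(3) = 2 → σ⁻¹(2) = 3

σ⁻¹ = [1 3 2]


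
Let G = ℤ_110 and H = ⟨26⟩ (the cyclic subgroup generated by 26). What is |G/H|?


|⟨26⟩| = n / gcd(26, 110) = 110 / 2 = 55
H is normal (ℤ_110 is abelian).
|G/H| = |G| / |H| = 110 / 55 = 2

|G/H| = 2


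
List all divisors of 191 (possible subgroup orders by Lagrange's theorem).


Lagrange's theorem: |H| divides |G|
|G| = 191
Divisors of 191: 1, 191

Possible subgroup orders: {1, 191}


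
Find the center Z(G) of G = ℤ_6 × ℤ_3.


Z(G) = {g ∈ G | gx = xg for all x ∈ G}
Direct product of abelian groups is abelian, so Z(G) = G

Z(ℤ_6 × ℤ_3) = ℤ_6 × ℤ_3


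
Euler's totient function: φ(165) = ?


Factor n: 165 = 3 × 5 × 11
φ(n) = n · ∏(1 - 1/p) over distinct primes p | n
φ(165) = 165 · (1 - 1/3) · (1 - 1/5) · (1 - 1/11) = 80

φ(165) = 80


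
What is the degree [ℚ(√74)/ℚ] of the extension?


√74 has minimal polynomial x² - 74 (irreducible over ℚ since 74 is squarefree)

[ℚ(√74)/ℚ] = 2


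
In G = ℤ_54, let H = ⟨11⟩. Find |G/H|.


|⟨11⟩| = n / gcd(11, 54) = 54 / 1 = 54
H is normal (ℤ_54 is abelian).
|G/H| = |G| / |H| = 54 / 54 = 1

|G/H| = 1


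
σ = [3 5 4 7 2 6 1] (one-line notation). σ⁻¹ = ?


To find σ⁻¹, swap domain and range:
σ(1) = 3 → σ⁻¹(3) = 1
σ(2) = 5 → σ⁻¹(5) = 2
σ(3) = 4 → σ⁻¹(4) = 3
σ(4) = 7 → σ⁻¹(7) = 4
σ(5) = 2 → σ⁻¹(2) = 5
σ(6) = 6 → σ⁻¹(6) = 6
σ(7) = 1 → σ⁻¹(1) = 7

σ⁻¹ = [7 5 1 3 2 6 4]


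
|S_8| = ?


|S_n| = n! (number of permutations of n symbols)
|S_8| = 8! = 40320

|S_8| = 40320


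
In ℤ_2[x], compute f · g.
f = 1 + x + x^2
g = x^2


Expand and collect like terms; reduce coefficients mod 2:
x^0: 1·0 = 0 ≡ 0 (mod 2)
x^1: 1·0 + 1·0 = 0 ≡ 0 (mod 2)
x^2: 1·1 + 1·0 + 1·0 = 1 ≡ 1 (mod 2)
x^3: 1·1 + 1·0 = 1 ≡ 1 (mod 2)
x^4: 1·1 = 1 ≡ 1 (mod 2)
Result: x^2 + x^3 + x^4

f · g = x^2 + x^3 + x^4


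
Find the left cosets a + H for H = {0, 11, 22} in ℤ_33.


H = {0, 11, 22}, |H| = 3
Number of cosets = |G|/|H| = 33/3 = 11
0 + H = {0, 11, 22}
1 + H = {1, 12, 23}
2 + H = {2, 13, 24}
3 + H = {3, 14, 25}
4 + H = {4, 15, 26}
5 + H = {5, 16, 27}
6 + H = {6, 17, 28}
7 + H = {7, 18, 29}
8 + H = {8, 19, 30}
9 + H = {9, 20, 31}
10 + H = {10, 21, 32}

Cosets: 0+H={0,11,22}; 1+H={1,12,23}; 2+H={2,13,24}; 3+H={3,14,25}; 4+H={4,15,26}; 5+H={5,16,27}; 6+H={6,17,28}; 7+H={7,18,29}; 8+H={8,19,30}; 9+H={9,20,31}; 10+H={10,21,32}


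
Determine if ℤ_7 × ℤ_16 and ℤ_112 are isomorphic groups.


Comparing ℤ_7 × ℤ_16 and ℤ_112:
gcd(7,16) = 1, so ℤ_7 × ℤ_16 ≅ ℤ_112 (CRT)

Yes, ℤ_7 × ℤ_16 ≅ ℤ_112


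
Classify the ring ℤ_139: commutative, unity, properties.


ℤ_139 is a commutative ring with unity 1; 139 is prime, so ℤ_139 is a field (hence an integral domain)
Commutative: Yes
Integral domain: Yes
Has unity: Yes

ℤ_139: Commutative=Yes, Unity=Yes


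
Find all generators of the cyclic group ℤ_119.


g generates ℤ_n iff gcd(g,n) = 1
Prime factors of 119: 7, 17
Generators are g ∈ {1,...,118} not divisible by any of these primes.
Generators: {1, 2, 3, 4, 5, 6, 8, 9, 10, 11, 12, 13, 15, 16, 18, 19, 20, 22, 23, 24, 25, 26, 27, 29, 30, 31, 32, 33, 36, 37, 38, 39, 40, 41, 43, 44, 45, 46, 47, 48, 50, 52, 53, 54, 55, 57, 58, 59, 60, 61, 62, 64, 65, 66, 67, 69, 71, 72, 73, 74, 75, 76, 78, 79, 80, 81, 82, 83, 86, 87, 88, 89, 90, 92, 93, 94, 95, 96, 97, 99, 100, 101, 103, 104, 106, 107, 108, 109, 110, 111, 113, 114, 115, 116, 117, 118}
Number of generators = φ(119) = 96

Generators of ℤ_119 = {1, 2, 3, 4, 5, 6, 8, 9, 10, 11, 12, 13, 15, 16, 18, 19, 20, 22, 23, 24, 25, 26, 27, 29, 30, 31, 32, 33, 36, 37, 38, 39, 40, 41, 43, 44, 45, 46, 47, 48, 50, 52, 53, 54, 55, 57, 58, 59, 60, 61, 62, 64, 65, 66, 67, 69, 71, 72, 73, 74, 75, 76, 78, 79, 80, 81, 82, 83, 86, 87, 88, 89, 90, 92, 93, 94, 95, 96, 97, 99, 100, 101, 103, 104, 106, 107, 108, 109, 110, 111, 113, 114, 115, 116, 117, 118}


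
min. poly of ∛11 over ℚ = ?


∛11 satisfies x³ - 11 = 0, irreducible over ℚ (no rational root; 11 is not a perfect cube)

Minimal polynomial: x³ - 11


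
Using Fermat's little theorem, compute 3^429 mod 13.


Fermat's little theorem: if p is prime and gcd(a,p)=1, then a^(p-1) ≡ 1 (mod p)
p = 13 is prime, gcd(3,13) = 1
Reduce exponent: 429 mod 12 = 9
So 3^429 ≡ 3^9 (mod 13)
3^9 mod 13 = 1

3^429 ≡ 1 (mod 13)


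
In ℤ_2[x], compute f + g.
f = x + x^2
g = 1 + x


Add coefficients mod 2:
x^0: 0 + 1 = 1 (mod 2)
x^1: 1 + 1 = 0 (mod 2)
x^2: 1 + 0 = 1 (mod 2)
Result: 1 + x^2

f + g = 1 + x^2


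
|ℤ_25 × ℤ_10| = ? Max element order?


|ℤ_25 × ℤ_10| = 25 × 10 = 250
Max element order = lcm(25,10) = 50
Cyclic? No (gcd=5)

|ℤ_25×ℤ_10| = 250, max element order = 50


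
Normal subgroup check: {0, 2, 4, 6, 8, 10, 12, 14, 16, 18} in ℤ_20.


H = {0, 2, 4, 6, 8, 10, 12, 14, 16, 18} in ℤ_20
ℤ_20 is abelian; every subgroup of an abelian group is normal

Yes, normal subgroup


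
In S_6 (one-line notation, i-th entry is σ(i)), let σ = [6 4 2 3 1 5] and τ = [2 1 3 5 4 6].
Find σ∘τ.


σ∘τ: apply τ first, then σ
1 →τ 2 →σ 4
2 →τ 1 →σ 6
3 →τ 3 →σ 2
4 →τ 5 →σ 1
5 →τ 4 →σ 3
6 →τ 6 →σ 5

σ∘τ = [4 6 2 1 3 5]


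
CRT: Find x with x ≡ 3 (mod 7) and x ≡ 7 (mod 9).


m₁ = 7, m₂ = 9, gcd = 1, so CRT applies. M = m₁·m₂ = 63
Let M₁ = M/m₁ = 9, M₂ = M/m₂ = 7
Find y₁ ≡ M₁⁻¹ (mod m₁): 9⁻¹ ≡ 4 (mod 7)
Find y₂ ≡ M₂⁻¹ (mod m₂): 7⁻¹ ≡ 4 (mod 9)
x = a₁·M₁·y₁ + a₂·M₂·y₂ = 3·9·4 + 7·7·4 = 304
Reduce mod 63: x ≡ 52
Check: 52 mod 7 = 3 ✓, 52 mod 9 = 7 ✓

x ≡ 52 (mod 63)


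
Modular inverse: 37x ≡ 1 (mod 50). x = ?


Use the extended Euclidean algorithm to write 1 = 37·s + 50·t; then s mod 50 is the inverse.
Euclidean algorithm:
  37 = 0·50 + 37
  50 = 1·37 + 13
  37 = 2·13 + 11
  13 = 1·11 + 2
  11 = 5·2 + 1
  2 = 2·1 + 0
gcd(37,50) = 1
Back-substitution gives: 37·(23) + 50·(-17) = 1
So 37⁻¹ ≡ 23 ≡ 23 (mod 50)
Check: 37 × 23 = 851 ≡ 1 (mod 50) ✓

37⁻¹ ≡ 23 (mod 50)


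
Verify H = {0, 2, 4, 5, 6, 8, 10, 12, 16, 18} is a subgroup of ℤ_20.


Subgroup test for H = {0, 2, 4, 5, 6, 8, 10, 12, 16, 18} in (ℤ_20, +):
(1) 0 ∈ H? Yes
(2) Closure: for all a,b ∈ H, (a+b) mod 20 ∈ H? No  [counterexample: 2 + 5 = 7 ∉ H]
(3) Inverses: for all a ∈ H, -a mod 20 ∈ H? No

No, H is not a subgroup of ℤ_20


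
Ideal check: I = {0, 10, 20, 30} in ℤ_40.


Check ideal conditions for I = {0, 10, 20, 30} in ℤ_40:
(1) I is an additive subgroup? Yes
(2) For r ∈ ℤ_40 and a ∈ I: r·a ∈ I? Yes

Yes, I is an ideal of ℤ_40


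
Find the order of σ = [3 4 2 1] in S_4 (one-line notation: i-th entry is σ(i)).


Cycle decomposition: (1 3 2 4)
Cycle lengths: 4
Order = lcm(4) = 4

ord(σ) = 4


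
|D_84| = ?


|D_n| = 2n (n rotations and n reflections)
|D_84| = 2×84 = 168

|D_84| = 168


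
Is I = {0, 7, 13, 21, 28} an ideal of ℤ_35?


Check ideal conditions for I = {0, 7, 13, 21, 28} in ℤ_35:
(1) I is an additive subgroup? No
(2) For r ∈ ℤ_35 and a ∈ I: r·a ∈ I? No  [counterexample: r=2, a=7, r·a mod 35 = 14 ∉ I]

No, I is not an ideal of ℤ_35


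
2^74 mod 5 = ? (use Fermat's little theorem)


Fermat's little theorem: if p is prime and gcd(a,p)=1, then a^(p-1) ≡ 1 (mod p)
p = 5 is prime, gcd(2,5) = 1
Reduce exponent: 74 mod 4 = 2
So 2^74 ≡ 2^2 (mod 5)
2^2 mod 5 = 4

2^74 ≡ 4 (mod 5)


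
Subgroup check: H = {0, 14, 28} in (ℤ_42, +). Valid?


Subgroup test for H = {0, 14, 28} in (ℤ_42, +):
(1) 0 ∈ H? Yes
(2) Closure: for all a,b ∈ H, (a+b) mod 42 ∈ H? Yes
(3) Inverses: for all a ∈ H, -a mod 42 ∈ H? Yes

Yes, H is a subgroup of ℤ_42


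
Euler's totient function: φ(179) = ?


Factor n: 179 = 179
φ(n) = n · ∏(1 - 1/p) over distinct primes p | n
φ(179) = 179 · (1 - 1/179) = 178

φ(179) = 178


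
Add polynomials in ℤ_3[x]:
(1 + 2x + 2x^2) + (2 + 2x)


Add coefficients mod 3:
x^0: 1 + 2 = 0 (mod 3)
x^1: 2 + 2 = 1 (mod 3)
x^2: 2 + 0 = 2 (mod 3)
Result: x + 2x^2

f + g = x + 2x^2


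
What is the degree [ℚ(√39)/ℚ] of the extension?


√39 has minimal polynomial x² - 39 (irreducible over ℚ since 39 is squarefree)

[ℚ(√39)/ℚ] = 2


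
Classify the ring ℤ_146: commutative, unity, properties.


ℤ_146 is a commutative ring with unity 1; 146 = 2×73 is composite, so 2·73 ≡ 0 gives zero divisors (not an integral domain)
Commutative: Yes
Integral domain: No
Has unity: Yes

ℤ_146: Commutative=Yes, Unity=Yes


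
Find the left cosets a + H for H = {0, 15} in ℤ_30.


H = {0, 15}, |H| = 2
Number of cosets = |G|/|H| = 30/2 = 15
0 + H = {0, 15}
1 + H = {1, 16}
2 + H = {2, 17}
3 + H = {3, 18}
4 + H = {4, 19}
5 + H = {5, 20}
6 + H = {6, 21}
7 + H = {7, 22}
8 + H = {8, 23}
9 + H = {9, 24}
10 + H = {10, 25}
11 + H = {11, 26}
12 + H = {12, 27}
13 + H = {13, 28}
14 + H = {14, 29}

Cosets: 0+H={0,15}; 1+H={1,16}; 2+H={2,17}; 3+H={3,18}; 4+H={4,19}; 5+H={5,20}; 6+H={6,21}; 7+H={7,22}; 8+H={8,23}; 9+H={9,24}; 10+H={10,25}; 11+H={11,26}; 12+H={12,27}; 13+H={13,28}; 14+H={14,29}


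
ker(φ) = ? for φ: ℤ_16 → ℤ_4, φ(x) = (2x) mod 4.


Kernel = preimage of identity
ker(φ) = {x ∈ ℤ_16 : 2x ≡ 0 (mod 4)}. Since 4 | 16, φ is well-defined. The kernel is the cyclic subgroup ⟨2⟩ of ℤ_16 (order 8), i.e. {0, 2, 4, 6, 8, 10, 12, 14}

ker(φ) = {0, 2, 4, 6, 8, 10, 12, 14}


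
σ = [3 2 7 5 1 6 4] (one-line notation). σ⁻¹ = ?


To find σ⁻¹, swap domain and range:
σ(1) = 3 → σ⁻¹(3) = 1
σ(2) = 2 → σ⁻¹(2) = 2
σ(3) = 7 → σ⁻¹(7) = 3
σ(4) = 5 → σ⁻¹(5) = 4
σ(5) = 1 → σ⁻¹(1) = 5
σ(6) = 6 → σ⁻¹(6) = 6
σ(7) = 4 → σ⁻¹(4) = 7

σ⁻¹ = [5 2 1 7 4 6 3]


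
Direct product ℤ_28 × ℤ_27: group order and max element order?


|ℤ_28 × ℤ_27| = 28 × 27 = 756
Max element order = lcm(28,27) = 756
Cyclic? Yes (gcd=1)

|ℤ_28×ℤ_27| = 756, max element order = 756


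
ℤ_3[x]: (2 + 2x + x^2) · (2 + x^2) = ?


Expand and collect like terms; reduce coefficients mod 3:
x^0: 2·2 = 4 ≡ 1 (mod 3)
x^1: 2·0 + 2·2 = 4 ≡ 1 (mod 3)
x^2: 2·1 + 2·0 + 1·2 = 4 ≡ 1 (mod 3)
x^3: 2·1 + 1·0 = 2 ≡ 2 (mod 3)
x^4: 1·1 = 1 ≡ 1 (mod 3)
Result: 1 + x + x^2 + 2x^3 + x^4

f · g = 1 + x + x^2 + 2x^3 + x^4


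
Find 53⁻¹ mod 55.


Use the extended Euclidean algorithm to write 1 = 53·s + 55·t; then s mod 55 is the inverse.
Euclidean algorithm:
  53 = 0·55 + 53
  55 = 1·53 + 2
  53 = 26·2 + 1
  2 = 2·1 + 0
gcd(53,55) = 1
Back-substitution gives: 53·(27) + 55·(-26) = 1
So 53⁻¹ ≡ 27 ≡ 27 (mod 55)
Check: 53 × 27 = 1431 ≡ 1 (mod 55) ✓

53⁻¹ ≡ 27 (mod 55)


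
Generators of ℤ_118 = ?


g generates ℤ_n iff gcd(g,n) = 1
Prime factors of 118: 2, 59
Generators are g ∈ {1,...,117} not divisible by any of these primes.
Generators: {1, 3, 5, 7, 9, 11, 13, 15, 17, 19, 21, 23, 25, 27, 29, 31, 33, 35, 37, 39, 41, 43, 45, 47, 49, 51, 53, 55, 57, 61, 63, 65, 67, 69, 71, 73, 75, 77, 79, 81, 83, 85, 87, 89, 91, 93, 95, 97, 99, 101, 103, 105, 107, 109, 111, 113, 115, 117}
Number of generators = φ(118) = 58

Generators of ℤ_118 = {1, 3, 5, 7, 9, 11, 13, 15, 17, 19, 21, 23, 25, 27, 29, 31, 33, 35, 37, 39, 41, 43, 45, 47, 49, 51, 53, 55, 57, 61, 63, 65, 67, 69, 71, 73, 75, 77, 79, 81, 83, 85, 87, 89, 91, 93, 95, 97, 99, 101, 103, 105, 107, 109, 111, 113, 115, 117}


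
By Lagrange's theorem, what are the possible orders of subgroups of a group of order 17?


Lagrange's theorem: |H| divides |G|
|G| = 17
Divisors of 17: 1, 17

Possible subgroup orders: {1, 17}


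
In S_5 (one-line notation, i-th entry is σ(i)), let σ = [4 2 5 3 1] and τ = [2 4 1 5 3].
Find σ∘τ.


σ∘τ: apply τ first, then σ
1 →τ 2 →σ 2
2 →τ 4 →σ 3
3 →τ 1 →σ 4
4 →τ 5 →σ 1
5 →τ 3 →σ 5

σ∘τ = [2 3 4 1 5]


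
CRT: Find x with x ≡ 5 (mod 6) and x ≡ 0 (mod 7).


m₁ = 6, m₂ = 7, gcd = 1, so CRT applies. M = m₁·m₂ = 42
Let M₁ = M/m₁ = 7, M₂ = M/m₂ = 6
Find y₁ ≡ M₁⁻¹ (mod m₁): 7⁻¹ ≡ 1 (mod 6)
Find y₂ ≡ M₂⁻¹ (mod m₂): 6⁻¹ ≡ 6 (mod 7)
x = a₁·M₁·y₁ + a₂·M₂·y₂ = 5·7·1 + 0·6·6 = 35
Reduce mod 42: x ≡ 35
Check: 35 mod 6 = 5 ✓, 35 mod 7 = 0 ✓

x ≡ 35 (mod 42)


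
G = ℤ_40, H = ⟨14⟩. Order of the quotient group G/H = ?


|⟨14⟩| = n / gcd(14, 40) = 40 / 2 = 20
H is normal (ℤ_40 is abelian).
|G/H| = |G| / |H| = 40 / 20 = 2

|G/H| = 2


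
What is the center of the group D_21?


Z(G) = {g ∈ G | gx = xg for all x ∈ G}
For odd n, Z(D_n) = {e}: no nontrivial rotation commutes with all reflections

Z(D_21) = {e}


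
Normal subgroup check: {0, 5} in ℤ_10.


H = {0, 5} in ℤ_10
ℤ_10 is abelian; every subgroup of an abelian group is normal

Yes, normal subgroup


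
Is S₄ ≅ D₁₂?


Comparing S₄ and D₁₂:
S₄ has trivial center; D₁₂ has center {e, r⁶}

No, S₄ ≇ D₁₂


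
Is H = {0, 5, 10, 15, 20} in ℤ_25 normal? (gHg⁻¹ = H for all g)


H = {0, 5, 10, 15, 20} in ℤ_25
ℤ_25 is abelian; every subgroup of an abelian group is normal

Yes, normal subgroup


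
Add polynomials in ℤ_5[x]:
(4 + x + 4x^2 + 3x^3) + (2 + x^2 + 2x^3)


Add coefficients mod 5:
x^0: 4 + 2 = 1 (mod 5)
x^1: 1 + 0 = 1 (mod 5)
x^2: 4 + 1 = 0 (mod 5)
x^3: 3 + 2 = 0 (mod 5)
Result: 1 + x

f + g = 1 + x


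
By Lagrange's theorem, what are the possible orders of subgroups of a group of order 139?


Lagrange's theorem: |H| divides |G|
|G| = 139
Divisors of 139: 1, 139

Possible subgroup orders: {1, 139}


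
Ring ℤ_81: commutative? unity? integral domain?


ℤ_81 is a commutative ring with unity 1; 81 = 3×27 is composite, so 3·27 ≡ 0 gives zero divisors (not an integral domain)
Commutative: Yes
Integral domain: No
Has unity: Yes

ℤ_81: Commutative=Yes, Unity=Yes


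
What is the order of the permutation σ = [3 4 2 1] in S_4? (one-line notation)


Cycle decomposition: (1 3 2 4)
Cycle lengths: 4
Order = lcm(4) = 4

ord(σ) = 4


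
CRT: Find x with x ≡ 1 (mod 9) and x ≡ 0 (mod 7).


m₁ = 9, m₂ = 7, gcd = 1, so CRT applies. M = m₁·m₂ = 63
Let M₁ = M/m₁ = 7, M₂ = M/m₂ = 9
Find y₁ ≡ M₁⁻¹ (mod m₁): 7⁻¹ ≡ 4 (mod 9)
Find y₂ ≡ M₂⁻¹ (mod m₂): 9⁻¹ ≡ 4 (mod 7)
x = a₁·M₁·y₁ + a₂·M₂·y₂ = 1·7·4 + 0·9·4 = 28
Reduce mod 63: x ≡ 28
Check: 28 mod 9 = 1 ✓, 28 mod 7 = 0 ✓

x ≡ 28 (mod 63)


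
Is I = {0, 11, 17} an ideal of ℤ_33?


Check ideal conditions for I = {0, 11, 17} in ℤ_33:
(1) I is an additive subgroup? No
(2) For r ∈ ℤ_33 and a ∈ I: r·a ∈ I? No  [counterexample: r=2, a=11, r·a mod 33 = 22 ∉ I]

No, I is not an ideal of ℤ_33


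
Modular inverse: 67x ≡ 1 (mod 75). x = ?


Use the extended Euclidean algorithm to write 1 = 67·s + 75·t; then s mod 75 is the inverse.
Euclidean algorithm:
  67 = 0·75 + 67
  75 = 1·67 + 8
  67 = 8·8 + 3
  8 = 2·3 + 2
  3 = 1·2 + 1
  2 = 2·1 + 0
gcd(67,75) = 1
Back-substitution gives: 67·(28) + 75·(-25) = 1
So 67⁻¹ ≡ 28 ≡ 28 (mod 75)
Check: 67 × 28 = 1876 ≡ 1 (mod 75) ✓

67⁻¹ ≡ 28 (mod 75)


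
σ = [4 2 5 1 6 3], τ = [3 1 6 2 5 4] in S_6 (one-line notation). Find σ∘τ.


σ∘τ: apply τ first, then σ
1 →τ 3 →σ 5
2 →τ 1 →σ 4
3 →τ 6 →σ 3
4 →τ 2 →σ 2
5 →τ 5 →σ 6
6 →τ 4 →σ 1

σ∘τ = [5 4 3 2 6 1]


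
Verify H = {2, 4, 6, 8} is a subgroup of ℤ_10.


Subgroup test for H = {2, 4, 6, 8} in (ℤ_10, +):
(1) 0 ∈ H? No
(2) Closure: for all a,b ∈ H, (a+b) mod 10 ∈ H? No  [counterexample: 2 + 8 = 0 ∉ H]
(3) Inverses: for all a ∈ H, -a mod 10 ∈ H? Yes

No, H is not a subgroup of ℤ_10


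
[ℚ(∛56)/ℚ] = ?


∛56 has minimal polynomial x³ - 56 (irreducible over ℚ since 56 is not a perfect cube)

[ℚ(∛56)/ℚ] = 3


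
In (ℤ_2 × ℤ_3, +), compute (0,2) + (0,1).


Operation: componentwise addition mod (2, 3)
(0,2) + (0,1) = ((a₁+b₁) mod 2, (a₂+b₂) mod 3) with a = (0,2), b = (0,1)

(0,2) + (0,1) = (0,0)


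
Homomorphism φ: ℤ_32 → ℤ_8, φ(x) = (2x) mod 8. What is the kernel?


Kernel = preimage of identity
ker(φ) = {x ∈ ℤ_32 : 2x ≡ 0 (mod 8)}. Since 8 | 32, φ is well-defined. The kernel is the cyclic subgroup ⟨4⟩ of ℤ_32 (order 8), i.e. {0, 4, 8, 12, 16, 20, 24, 28}

ker(φ) = {0, 4, 8, 12, 16, 20, 24, 28}


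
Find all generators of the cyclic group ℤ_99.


g generates ℤ_n iff gcd(g,n) = 1
Prime factors of 99: 3, 11
Generators are g ∈ {1,...,98} not divisible by any of these primes.
Generators: {1, 2, 4, 5, 7, 8, 10, 13, 14, 16, 17, 19, 20, 23, 25, 26, 28, 29, 31, 32, 34, 35, 37, 38, 40, 41, 43, 46, 47, 49, 50, 52, 53, 56, 58, 59, 61, 62, 64, 65, 67, 68, 70, 71, 73, 74, 76, 79, 80, 82, 83, 85, 86, 89, 91, 92, 94, 95, 97, 98}
Number of generators = φ(99) = 60

Generators of ℤ_99 = {1, 2, 4, 5, 7, 8, 10, 13, 14, 16, 17, 19, 20, 23, 25, 26, 28, 29, 31, 32, 34, 35, 37, 38, 40, 41, 43, 46, 47, 49, 50, 52, 53, 56, 58, 59, 61, 62, 64, 65, 67, 68, 70, 71, 73, 74, 76, 79, 80, 82, 83, 85, 86, 89, 91, 92, 94, 95, 97, 98}


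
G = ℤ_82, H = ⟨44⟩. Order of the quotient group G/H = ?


|⟨44⟩| = n / gcd(44, 82) = 82 / 2 = 41
H is normal (ℤ_82 is abelian).
|G/H| = |G| / |H| = 82 / 41 = 2

|G/H| = 2


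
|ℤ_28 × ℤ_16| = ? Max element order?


|ℤ_28 × ℤ_16| = 28 × 16 = 448
Max element order = lcm(28,16) = 112
Cyclic? No (gcd=4)

|ℤ_28×ℤ_16| = 448, max element order = 112


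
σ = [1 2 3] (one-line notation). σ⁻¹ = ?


To find σ⁻¹, swap domain and range:
σ(1) = 1 → σ⁻¹(1) = 1
σ(2) = 2 → σ⁻¹(2) = 2
σ(3) = 3 → σ⁻¹(3) = 3

σ⁻¹ = [1 2 3]


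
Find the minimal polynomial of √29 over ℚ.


√29 satisfies x² - 29 = 0, irreducible over ℚ since 29 is squarefree

Minimal polynomial: x² - 29


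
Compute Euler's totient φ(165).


Factor n: 165 = 3 × 5 × 11
φ(n) = n · ∏(1 - 1/p) over distinct primes p | n
φ(165) = 165 · (1 - 1/3) · (1 - 1/5) · (1 - 1/11) = 80

φ(165) = 80


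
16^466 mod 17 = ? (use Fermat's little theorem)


Fermat's little theorem: if p is prime and gcd(a,p)=1, then a^(p-1) ≡ 1 (mod p)
p = 17 is prime, gcd(16,17) = 1
Reduce exponent: 466 mod 16 = 2
So 16^466 ≡ 16^2 (mod 17)
16^2 mod 17 = 1

16^466 ≡ 1 (mod 17)


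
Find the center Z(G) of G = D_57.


Z(G) = {g ∈ G | gx = xg for all x ∈ G}
For odd n, Z(D_n) = {e}: no nontrivial rotation commutes with all reflections

Z(D_57) = {e}


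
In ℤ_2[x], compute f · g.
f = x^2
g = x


Expand and collect like terms; reduce coefficients mod 2:
x^0: 0·0 = 0 ≡ 0 (mod 2)
x^1: 0·1 + 0·0 = 0 ≡ 0 (mod 2)
x^2: 0·1 + 1·0 = 0 ≡ 0 (mod 2)
x^3: 1·1 = 1 ≡ 1 (mod 2)
Result: x^3

f · g = x^3


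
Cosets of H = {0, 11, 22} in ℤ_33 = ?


H = {0, 11, 22}, |H| = 3
Number of cosets = |G|/|H| = 33/3 = 11
0 + H = {0, 11, 22}
1 + H = {1, 12, 23}
2 + H = {2, 13, 24}
3 + H = {3, 14, 25}
4 + H = {4, 15, 26}
5 + H = {5, 16, 27}
6 + H = {6, 17, 28}
7 + H = {7, 18, 29}
8 + H = {8, 19, 30}
9 + H = {9, 20, 31}
10 + H = {10, 21, 32}

Cosets: 0+H={0,11,22}; 1+H={1,12,23}; 2+H={2,13,24}; 3+H={3,14,25}; 4+H={4,15,26}; 5+H={5,16,27}; 6+H={6,17,28}; 7+H={7,18,29}; 8+H={8,19,30}; 9+H={9,20,31}; 10+H={10,21,32}


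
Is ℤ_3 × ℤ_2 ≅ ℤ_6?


Comparing ℤ_3 × ℤ_2 and ℤ_6:
gcd(3,2) = 1, so ℤ_3 × ℤ_2 ≅ ℤ_6 (CRT)

Yes, ℤ_3 × ℤ_2 ≅ ℤ_6


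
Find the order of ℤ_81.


ℤ_n has n elements.

|ℤ_81| = 81


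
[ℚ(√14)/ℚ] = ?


√14 has minimal polynomial x² - 14 (irreducible over ℚ since 14 is squarefree)

[ℚ(√14)/ℚ] = 2


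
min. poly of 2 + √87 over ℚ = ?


Let α = 2 + √87. Then α - 2 = √87, so (α - 2)² = 87, giving α² - 4α - 83 = 0. Degree 2 and α ∉ ℚ, so this is the minimal polynomial.

Minimal polynomial: x² - 4x - 83


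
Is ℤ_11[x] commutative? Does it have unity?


ℤ_11 is a field (n prime), so ℤ_11[x] is a commutative integral domain with unity
Commutative: Yes
Integral domain: Yes
Has unity: Yes

ℤ_11[x]: Commutative=Yes, Unity=Yes


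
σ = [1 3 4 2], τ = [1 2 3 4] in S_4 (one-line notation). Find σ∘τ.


σ∘τ: apply τ first, then σ
1 →τ 1 →σ 1
2 →τ 2 →σ 3
3 →τ 3 →σ 4
4 →τ 4 →σ 2

σ∘τ = [1 3 4 2]


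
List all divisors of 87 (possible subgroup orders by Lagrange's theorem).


Lagrange's theorem: |H| divides |G|
|G| = 87
Divisors of 87: 1, 3, 29, 87

Possible subgroup orders: {1, 3, 29, 87}


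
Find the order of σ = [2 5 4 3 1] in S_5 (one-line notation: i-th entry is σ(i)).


Cycle decomposition: (1 2 5) (3 4)
Cycle lengths: 3, 2
Order = lcm(3, 2) = 6

ord(σ) = 6


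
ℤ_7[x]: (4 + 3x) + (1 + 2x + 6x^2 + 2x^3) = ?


Add coefficients mod 7:
x^0: 4 + 1 = 5 (mod 7)
x^1: 3 + 2 = 5 (mod 7)
x^2: 0 + 6 = 6 (mod 7)
x^3: 0 + 2 = 2 (mod 7)
Result: 5 + 5x + 6x^2 + 2x^3

f + g = 5 + 5x + 6x^2 + 2x^3


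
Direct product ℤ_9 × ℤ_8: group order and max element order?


|ℤ_9 × ℤ_8| = 9 × 8 = 72
Max element order = lcm(9,8) = 72
Cyclic? Yes (gcd=1)

|ℤ_9×ℤ_8| = 72, max element order = 72


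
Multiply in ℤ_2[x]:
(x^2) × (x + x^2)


Expand and collect like terms; reduce coefficients mod 2:
x^0: 0·0 = 0 ≡ 0 (mod 2)
x^1: 0·1 + 0·0 = 0 ≡ 0 (mod 2)
x^2: 0·1 + 0·1 + 1·0 = 0 ≡ 0 (mod 2)
x^3: 0·1 + 1·1 = 1 ≡ 1 (mod 2)
x^4: 1·1 = 1 ≡ 1 (mod 2)
Result: x^3 + x^4

f · g = x^3 + x^4


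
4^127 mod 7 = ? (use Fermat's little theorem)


Fermat's little theorem: if p is prime and gcd(a,p)=1, then a^(p-1) ≡ 1 (mod p)
p = 7 is prime, gcd(4,7) = 1
Reduce exponent: 127 mod 6 = 1
So 4^127 ≡ 4^1 (mod 7)
4^1 mod 7 = 4

4^127 ≡ 4 (mod 7)


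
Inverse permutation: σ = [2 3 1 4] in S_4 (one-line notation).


To find σ⁻¹, swap domain and range:
σ(1) = 2 → σ⁻¹(2) = 1
σ(2) = 3 → σ⁻¹(3) = 2
σ(3) = 1 → σ⁻¹(1) = 3
σ(4) = 4 → σ⁻¹(4) = 4

σ⁻¹ = [3 1 2 4]


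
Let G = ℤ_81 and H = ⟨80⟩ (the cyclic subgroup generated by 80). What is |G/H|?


|⟨80⟩| = n / gcd(80, 81) = 81 / 1 = 81
H is normal (ℤ_81 is abelian).
|G/H| = |G| / |H| = 81 / 81 = 1

|G/H| = 1


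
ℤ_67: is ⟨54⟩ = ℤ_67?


g generates ℤ_n iff gcd(g, n) = 1
gcd(54, 67) = 1
Since gcd = 1, 54 is a generator.

Yes, 54 generates ℤ_67


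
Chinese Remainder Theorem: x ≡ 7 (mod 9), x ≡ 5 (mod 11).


m₁ = 9, m₂ = 11, gcd = 1, so CRT applies. M = m₁·m₂ = 99
Let M₁ = M/m₁ = 11, M₂ = M/m₂ = 9
Find y₁ ≡ M₁⁻¹ (mod m₁): 11⁻¹ ≡ 5 (mod 9)
Find y₂ ≡ M₂⁻¹ (mod m₂): 9⁻¹ ≡ 5 (mod 11)
x = a₁·M₁·y₁ + a₂·M₂·y₂ = 7·11·5 + 5·9·5 = 610
Reduce mod 99: x ≡ 16
Check: 16 mod 9 = 7 ✓, 16 mod 11 = 5 ✓

x ≡ 16 (mod 99)


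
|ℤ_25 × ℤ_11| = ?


|A × B| = |A| · |B|
|ℤ_25 × ℤ_11| = 25 × 11 = 275

|ℤ_25 × ℤ_11| = 275


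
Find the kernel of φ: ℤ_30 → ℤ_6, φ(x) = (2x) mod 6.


Kernel = preimage of identity
ker(φ) = {x ∈ ℤ_30 : 2x ≡ 0 (mod 6)}. Since 6 | 30, φ is well-defined. The kernel is the cyclic subgroup ⟨3⟩ of ℤ_30 (order 10), i.e. {0, 3, 6, 9, 12, 15, 18, 21, 24, 27}

ker(φ) = {0, 3, 6, 9, 12, 15, 18, 21, 24, 27}


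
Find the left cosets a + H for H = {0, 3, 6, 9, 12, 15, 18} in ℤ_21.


H = {0, 3, 6, 9, 12, 15, 18}, |H| = 7
Number of cosets = |G|/|H| = 21/7 = 3
0 + H = {0, 3, 6, 9, 12, 15, 18}
1 + H = {1, 4, 7, 10, 13, 16, 19}
2 + H = {2, 5, 8, 11, 14, 17, 20}

Cosets: 0+H={0,3,6,9,12,15,18}; 1+H={1,4,7,10,13,16,19}; 2+H={2,5,8,11,14,17,20}


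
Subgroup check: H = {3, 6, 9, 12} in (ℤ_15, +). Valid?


Subgroup test for H = {3, 6, 9, 12} in (ℤ_15, +):
(1) 0 ∈ H? No
(2) Closure: for all a,b ∈ H, (a+b) mod 15 ∈ H? No  [counterexample: 3 + 12 = 0 ∉ H]
(3) Inverses: for all a ∈ H, -a mod 15 ∈ H? Yes

No, H is not a subgroup of ℤ_15


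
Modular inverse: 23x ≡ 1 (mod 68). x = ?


Use the extended Euclidean algorithm to write 1 = 23·s + 68·t; then s mod 68 is the inverse.
Euclidean algorithm:
  23 = 0·68 + 23
  68 = 2·23 + 22
  23 = 1·22 + 1
  22 = 22·1 + 0
gcd(23,68) = 1
Back-substitution gives: 23·(3) + 68·(-1) = 1
So 23⁻¹ ≡ 3 ≡ 3 (mod 68)
Check: 23 × 3 = 69 ≡ 1 (mod 68) ✓

23⁻¹ ≡ 3 (mod 68)


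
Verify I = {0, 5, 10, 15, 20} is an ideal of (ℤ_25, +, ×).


Check ideal conditions for I = {0, 5, 10, 15, 20} in ℤ_25:
(1) I is an additive subgroup? Yes
(2) For r ∈ ℤ_25 and a ∈ I: r·a ∈ I? Yes

Yes, I is an ideal of ℤ_25


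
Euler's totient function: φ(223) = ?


Factor n: 223 = 223
φ(n) = n · ∏(1 - 1/p) over distinct primes p | n
φ(223) = 223 · (1 - 1/223) = 222

φ(223) = 222


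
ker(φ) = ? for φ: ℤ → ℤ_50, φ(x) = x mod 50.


Kernel = preimage of identity
ker(φ) = {x ∈ ℤ : x ≡ 0 (mod 50)} = 50ℤ = {0, ±50, ±100, ...}

ker(φ) = 50ℤ


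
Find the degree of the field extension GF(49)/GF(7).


GF(49) = GF(7^2), so the extension degree is 2

[GF(49)/GF(7)] = 2


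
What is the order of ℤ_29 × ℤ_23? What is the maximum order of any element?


|ℤ_29 × ℤ_23| = 29 × 23 = 667
Max element order = lcm(29,23) = 667
Cyclic? Yes (gcd=1)

|ℤ_29×ℤ_23| = 667, max element order = 667


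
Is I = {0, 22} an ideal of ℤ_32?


Check ideal conditions for I = {0, 22} in ℤ_32:
(1) I is an additive subgroup? No
(2) For r ∈ ℤ_32 and a ∈ I: r·a ∈ I? No  [counterexample: r=2, a=22, r·a mod 32 = 12 ∉ I]

No, I is not an ideal of ℤ_32


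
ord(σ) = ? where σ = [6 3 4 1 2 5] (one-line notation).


Cycle decomposition: (1 6 5 2 3 4)
Cycle lengths: 6
Order = lcm(6) = 6

ord(σ) = 6


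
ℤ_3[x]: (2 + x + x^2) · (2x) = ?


Expand and collect like terms; reduce coefficients mod 3:
x^0: 2·0 = 0 ≡ 0 (mod 3)
x^1: 2·2 + 1·0 = 4 ≡ 1 (mod 3)
x^2: 1·2 + 1·0 = 2 ≡ 2 (mod 3)
x^3: 1·2 = 2 ≡ 2 (mod 3)
Result: x + 2x^2 + 2x^3

f · g = x + 2x^2 + 2x^3


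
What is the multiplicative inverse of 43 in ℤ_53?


Use the extended Euclidean algorithm to write 1 = 43·s + 53·t; then s mod 53 is the inverse.
Euclidean algorithm:
  43 = 0·53 + 43
  53 = 1·43 + 10
  43 = 4·10 + 3
  10 = 3·3 + 1
  3 = 3·1 + 0
gcd(43,53) = 1
Back-substitution gives: 43·(-16) + 53·(13) = 1
So 43⁻¹ ≡ -16 ≡ 37 (mod 53)
Check: 43 × 37 = 1591 ≡ 1 (mod 53) ✓

43⁻¹ ≡ 37 (mod 53)


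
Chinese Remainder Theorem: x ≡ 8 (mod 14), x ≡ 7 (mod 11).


m₁ = 14, m₂ = 11, gcd = 1, so CRT applies. M = m₁·m₂ = 154
Let M₁ = M/m₁ = 11, M₂ = M/m₂ = 14
Find y₁ ≡ M₁⁻¹ (mod m₁): 11⁻¹ ≡ 9 (mod 14)
Find y₂ ≡ M₂⁻¹ (mod m₂): 14⁻¹ ≡ 4 (mod 11)
x = a₁·M₁·y₁ + a₂·M₂·y₂ = 8·11·9 + 7·14·4 = 1184
Reduce mod 154: x ≡ 106
Check: 106 mod 14 = 8 ✓, 106 mod 11 = 7 ✓

x ≡ 106 (mod 154)


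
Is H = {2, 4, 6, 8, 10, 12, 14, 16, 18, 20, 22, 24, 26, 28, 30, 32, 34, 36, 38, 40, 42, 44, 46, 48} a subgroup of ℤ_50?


Subgroup test for H = {2, 4, 6, 8, 10, 12, 14, 16, 18, 20, 22, 24, 26, 28, 30, 32, 34, 36, 38, 40, 42, 44, 46, 48} in (ℤ_50, +):
(1) 0 ∈ H? No
(2) Closure: for all a,b ∈ H, (a+b) mod 50 ∈ H? No  [counterexample: 2 + 48 = 0 ∉ H]
(3) Inverses: for all a ∈ H, -a mod 50 ∈ H? Yes

No, H is not a subgroup of ℤ_50


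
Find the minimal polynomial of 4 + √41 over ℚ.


Let α = 4 + √41. Then α - 4 = √41, so (α - 4)² = 41, giving α² - 8α - 25 = 0. Degree 2 and α ∉ ℚ, so this is the minimal polynomial.

Minimal polynomial: x² - 8x - 25


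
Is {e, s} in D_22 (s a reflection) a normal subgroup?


H = {e, s} in D_22 (s a reflection)
r·s·r⁻¹ = sr⁻² ≠ s for n ≥ 3, so {e, s} is not closed under conjugation

No, not a normal subgroup
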